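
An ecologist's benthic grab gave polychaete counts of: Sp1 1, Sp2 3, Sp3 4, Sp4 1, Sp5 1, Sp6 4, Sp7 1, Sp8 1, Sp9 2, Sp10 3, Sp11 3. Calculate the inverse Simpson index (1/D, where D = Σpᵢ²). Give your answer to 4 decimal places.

Total N = 1+3+4+1+1+4+1+1+2+3+3 = 24, so the proportions are 0.04166667, 0.125, 0.16666667, 0.04166667, 0.04166667, 0.16666667, 0.04166667, 0.04166667, 0.08333333, 0.125, 0.125 (working shown to 8 dp, full precision carried).
D = 0.04166667² + 0.125² + 0.16666667² + 0.04166667² + 0.04166667² + 0.16666667² + 0.04166667² + 0.04166667² + 0.08333333² + 0.125² + 0.125² = 0.00173611 + 0.01562500 + 0.02777778 + 0.00173611 + 0.00173611 + 0.02777778 + 0.00173611 + 0.00173611 + 0.00694444 + 0.01562500 + 0.01562500 = 0.11805556.
So 1/D = 8.470588, i.e. 8.4706 to 4 decimal places.

8.4706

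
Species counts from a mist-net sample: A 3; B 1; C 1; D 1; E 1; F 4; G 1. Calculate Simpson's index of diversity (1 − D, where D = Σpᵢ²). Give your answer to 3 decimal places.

Total N = 3+1+1+1+1+4+1 = 12, so the proportions are 0.25, 0.08333, 0.08333, 0.08333, 0.08333, 0.33333, 0.08333 (working shown to 5 dp, full precision carried).
D = 0.25² + 0.08333² + 0.08333² + 0.08333² + 0.08333² + 0.33333² + 0.08333² = 0.06250 + 0.00694 + 0.00694 + 0.00694 + 0.00694 + 0.11111 + 0.00694 = 0.20833.
So 1 − D = 0.79167, i.e. 0.792 to 3 decimal places.

0.792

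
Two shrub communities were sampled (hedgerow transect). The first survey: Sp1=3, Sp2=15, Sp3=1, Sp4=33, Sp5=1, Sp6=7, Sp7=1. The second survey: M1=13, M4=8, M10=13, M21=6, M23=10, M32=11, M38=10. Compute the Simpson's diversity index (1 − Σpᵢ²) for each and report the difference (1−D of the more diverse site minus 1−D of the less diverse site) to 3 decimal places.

0.219

The first survey: N=61, proportions 0.04918, 0.245902, 0.016393, 0.540984, 0.016393, 0.114754, 0.016393, giving 1−D = 0.630476 (working shown to 6 dp, full precision carried).
The second survey: N=71, proportions 0.183099, 0.112676, 0.183099, 0.084507, 0.140845, 0.15493, 0.140845, giving 1−D = 0.849435.
Difference = |0.630476 − 0.849435| = 0.218959, i.e. 0.219 to 3 decimal places.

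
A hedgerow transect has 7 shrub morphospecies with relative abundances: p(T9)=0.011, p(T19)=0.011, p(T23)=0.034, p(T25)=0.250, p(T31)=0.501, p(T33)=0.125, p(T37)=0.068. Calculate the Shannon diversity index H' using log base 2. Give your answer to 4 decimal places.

1.9473

Each pᵢ log₂ pᵢ term (working shown to 6 dp, full precision carried): 0.011×(-6.506353)=-0.071570, 0.011×(-6.506353)=-0.071570, 0.034×(-4.878321)=-0.165863, 0.25×(-2.000000)=-0.500000, 0.501×(-0.997117)=-0.499556, 0.125×(-3.000000)=-0.375000, 0.068×(-3.878321)=-0.263726.
Sum = -1.947284, so H' = 1.9473.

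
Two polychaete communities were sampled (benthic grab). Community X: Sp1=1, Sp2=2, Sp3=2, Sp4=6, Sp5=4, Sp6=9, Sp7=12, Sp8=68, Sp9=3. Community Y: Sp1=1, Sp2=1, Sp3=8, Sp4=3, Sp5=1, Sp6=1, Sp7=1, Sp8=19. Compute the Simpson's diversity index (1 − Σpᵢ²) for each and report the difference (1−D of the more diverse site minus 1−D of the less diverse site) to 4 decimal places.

0.0713

Community X: N=107, proportions 0.0093458, 0.0186916, 0.0186916, 0.0560748, 0.0373832, 0.0841121, 0.1121495, 0.635514, 0.0280374, giving 1−D = 0.5703555 (working shown to 7 dp, full precision carried).
Community Y: N=35, proportions 0.0285714, 0.0285714, 0.2285714, 0.0857143, 0.0285714, 0.0285714, 0.0285714, 0.5428571, giving 1−D = 0.6416327.
Difference = |0.5703555 − 0.6416327| = 0.0712772, i.e. 0.0713 to 4 decimal places.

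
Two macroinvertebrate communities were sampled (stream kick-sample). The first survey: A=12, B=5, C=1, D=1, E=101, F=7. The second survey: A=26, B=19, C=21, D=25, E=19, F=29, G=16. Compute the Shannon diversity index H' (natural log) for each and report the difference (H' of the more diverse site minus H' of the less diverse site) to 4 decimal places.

1.1587

The first survey: N=127, proportions 0.094488, 0.03937, 0.007874, 0.007874, 0.795276, 0.055118, giving H' = 0.768481 (working shown to 6 dp, full precision carried).
The second survey: N=155, proportions 0.167742, 0.122581, 0.135484, 0.16129, 0.122581, 0.187097, 0.103226, giving H' = 1.927173.
Difference = |0.768481 − 1.927173| = 1.158692, i.e. 1.1587 to 4 decimal places.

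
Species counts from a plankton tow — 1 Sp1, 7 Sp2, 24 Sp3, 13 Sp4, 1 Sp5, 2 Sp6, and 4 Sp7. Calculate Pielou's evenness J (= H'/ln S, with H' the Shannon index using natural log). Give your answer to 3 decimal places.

Total N = 1+7+24+13+1+2+4 = 52, so the proportions are 0.01923, 0.13462, 0.46154, 0.25, 0.01923, 0.03846, 0.07692 (working shown to 5 dp, full precision carried).
H' = −Σ pᵢ ln pᵢ = −((-0.07599) + (-0.26995) + (-0.35686) + (-0.34657) + (-0.07599) + (-0.12531) + (-0.19730)) = 1.44797.
With S = 7 species, ln S = 1.94591, so J = 1.44797/1.94591 = 0.74411, i.e. 0.744 to 3 decimal places.

0.744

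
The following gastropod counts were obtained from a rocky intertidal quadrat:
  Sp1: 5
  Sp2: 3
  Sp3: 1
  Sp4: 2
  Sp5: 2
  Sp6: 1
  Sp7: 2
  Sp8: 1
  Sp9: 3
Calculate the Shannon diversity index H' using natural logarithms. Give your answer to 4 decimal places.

2.0558

Total N = 5+3+1+2+2+1+2+1+3 = 20, so the proportions are 0.25, 0.15, 0.05, 0.1, 0.1, 0.05, 0.1, 0.05, 0.15 (working shown to 6 dp, full precision carried).
Each pᵢ ln pᵢ term: 0.25×(-1.386294)=-0.346574, 0.15×(-1.897120)=-0.284568, 0.05×(-2.995732)=-0.149787, 0.1×(-2.302585)=-0.230259, 0.1×(-2.302585)=-0.230259, 0.05×(-2.995732)=-0.149787, 0.1×(-2.302585)=-0.230259, 0.05×(-2.995732)=-0.149787, 0.15×(-1.897120)=-0.284568.
Sum = -2.055845, so H' = 2.0558.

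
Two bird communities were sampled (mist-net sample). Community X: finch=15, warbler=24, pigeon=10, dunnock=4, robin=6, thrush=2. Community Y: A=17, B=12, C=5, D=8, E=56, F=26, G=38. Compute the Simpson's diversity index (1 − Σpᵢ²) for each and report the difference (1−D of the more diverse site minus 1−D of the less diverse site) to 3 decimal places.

Community X: N=61, proportions 0.245902, 0.393443, 0.163934, 0.065574, 0.098361, 0.032787, giving 1−D = 0.742811 (working shown to 6 dp, full precision carried).
Community Y: N=162, proportions 0.104938, 0.074074, 0.030864, 0.049383, 0.345679, 0.160494, 0.234568, giving 1−D = 0.779835.
Difference = |0.742811 − 0.779835| = 0.037024, i.e. 0.037 to 3 decimal places.

0.037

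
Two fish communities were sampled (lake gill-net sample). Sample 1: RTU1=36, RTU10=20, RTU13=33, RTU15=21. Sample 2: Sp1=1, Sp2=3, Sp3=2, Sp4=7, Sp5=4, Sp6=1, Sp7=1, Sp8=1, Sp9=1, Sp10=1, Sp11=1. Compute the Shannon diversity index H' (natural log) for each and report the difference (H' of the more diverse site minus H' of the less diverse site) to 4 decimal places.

Sample 1: N=110, proportions 0.327273, 0.181818, 0.3, 0.190909, giving H' = 1.352834 (working shown to 6 dp, full precision carried).
Sample 2: N=23, proportions 0.043478, 0.130435, 0.086957, 0.304348, 0.173913, 0.043478, 0.043478, 0.043478, 0.043478, 0.043478, 0.043478, giving H' = 2.098595.
Difference = |1.352834 − 2.098595| = 0.745761, i.e. 0.7458 to 4 decimal places.

0.7458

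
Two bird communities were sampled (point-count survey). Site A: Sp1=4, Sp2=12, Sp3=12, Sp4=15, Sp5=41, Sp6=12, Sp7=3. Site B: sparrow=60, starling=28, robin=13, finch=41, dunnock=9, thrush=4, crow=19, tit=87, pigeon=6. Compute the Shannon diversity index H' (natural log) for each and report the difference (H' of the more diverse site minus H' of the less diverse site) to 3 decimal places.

0.169

Site A: N=99, proportions 0.0404, 0.12121, 0.12121, 0.15152, 0.41414, 0.12121, 0.0303, giving H' = 1.65396 (working shown to 5 dp, full precision carried).
Site B: N=267, proportions 0.22472, 0.10487, 0.04869, 0.15356, 0.03371, 0.01498, 0.07116, 0.32584, 0.02247, giving H' = 1.82278.
Difference = |1.65396 − 1.82278| = 0.16882, i.e. 0.169 to 3 decimal places.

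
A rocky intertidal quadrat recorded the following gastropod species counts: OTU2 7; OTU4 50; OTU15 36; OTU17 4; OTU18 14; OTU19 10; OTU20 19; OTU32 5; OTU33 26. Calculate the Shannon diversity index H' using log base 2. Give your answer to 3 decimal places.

Total N = 7+50+36+4+14+10+19+5+26 = 171, so the proportions are 0.04094, 0.2924, 0.21053, 0.02339, 0.08187, 0.05848, 0.11111, 0.02924, 0.15205 (working shown to 5 dp, full precision carried).
Each pᵢ log₂ pᵢ term: 0.04094×(-4.61050)=-0.18873, 0.2924×(-1.77400)=-0.51871, 0.21053×(-2.24793)=-0.47325, 0.02339×(-5.41785)=-0.12673, 0.08187×(-3.61050)=-0.29560, 0.05848×(-4.09592)=-0.23953, 0.11111×(-3.16993)=-0.35221, 0.02924×(-5.09592)=-0.14900, 0.15205×(-2.71741)=-0.41317.
Sum = -2.75694, so H' = 2.757.

2.757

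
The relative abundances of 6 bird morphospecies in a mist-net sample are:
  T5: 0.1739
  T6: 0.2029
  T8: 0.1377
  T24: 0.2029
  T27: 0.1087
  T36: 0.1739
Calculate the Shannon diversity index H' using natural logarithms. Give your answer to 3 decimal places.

Each pᵢ ln pᵢ term (working shown to 5 dp, full precision carried): 0.1739×(-1.74927)=-0.30420, 0.2029×(-1.59504)=-0.32363, 0.1377×(-1.98268)=-0.27301, 0.2029×(-1.59504)=-0.32363, 0.1087×(-2.21916)=-0.24122, 0.1739×(-1.74927)=-0.30420.
Sum = -1.76990, so H' = 1.770.

1.770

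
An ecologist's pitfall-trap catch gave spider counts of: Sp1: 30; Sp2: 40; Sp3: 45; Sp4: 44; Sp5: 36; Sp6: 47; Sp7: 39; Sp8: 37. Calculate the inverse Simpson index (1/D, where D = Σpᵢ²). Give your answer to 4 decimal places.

7.8659

Total N = 30+40+45+44+36+47+39+37 = 318, so the proportions are 0.09433962, 0.12578616, 0.14150943, 0.13836478, 0.11320755, 0.14779874, 0.12264151, 0.1163522 (working shown to 8 dp, full precision carried).
D = 0.09433962² + 0.12578616² + 0.14150943² + 0.13836478² + 0.11320755² + 0.14779874² + 0.12264151² + 0.1163522² = 0.00889996 + 0.01582216 + 0.02002492 + 0.01914481 + 0.01281595 + 0.02184447 + 0.01504094 + 0.01353783 = 0.12713105.
So 1/D = 7.865899, i.e. 7.8659 to 4 decimal places.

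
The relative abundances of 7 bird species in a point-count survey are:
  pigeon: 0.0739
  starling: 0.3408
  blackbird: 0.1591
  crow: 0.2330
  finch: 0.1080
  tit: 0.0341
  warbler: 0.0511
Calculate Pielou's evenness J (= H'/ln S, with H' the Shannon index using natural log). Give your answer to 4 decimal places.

H' = −Σ pᵢ ln pᵢ = −((-0.192513) + (-0.366857) + (-0.292461) + (-0.339415) + (-0.240367) + (-0.115205) + (-0.151970)) = 1.698789 (working shown to 6 dp, full precision carried).
With S = 7 species, ln S = 1.945910, so J = 1.698789/1.945910 = 0.873005, i.e. 0.8730 to 4 decimal places.

0.8730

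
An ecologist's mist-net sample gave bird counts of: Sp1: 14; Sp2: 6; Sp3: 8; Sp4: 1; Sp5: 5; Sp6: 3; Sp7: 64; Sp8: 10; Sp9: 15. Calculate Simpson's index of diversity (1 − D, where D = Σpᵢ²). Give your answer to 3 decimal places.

0.701

Total N = 14+6+8+1+5+3+64+10+15 = 126, so the proportions are 0.11111, 0.04762, 0.06349, 0.00794, 0.03968, 0.02381, 0.50794, 0.07937, 0.11905 (working shown to 5 dp, full precision carried).
D = 0.11111² + 0.04762² + 0.06349² + 0.00794² + 0.03968² + 0.02381² + 0.50794² + 0.07937² + 0.11905² = 0.01235 + 0.00227 + 0.00403 + 0.00006 + 0.00157 + 0.00057 + 0.25800 + 0.00630 + 0.01417 = 0.29932.
So 1 − D = 0.70068, i.e. 0.701 to 3 decimal places.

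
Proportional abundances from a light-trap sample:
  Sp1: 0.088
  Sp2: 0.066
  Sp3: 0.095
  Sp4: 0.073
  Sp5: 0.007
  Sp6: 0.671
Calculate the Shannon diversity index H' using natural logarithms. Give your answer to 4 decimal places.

1.1104

Each pᵢ ln pᵢ term (working shown to 6 dp, full precision carried): 0.088×(-2.430418)=-0.213877, 0.066×(-2.718101)=-0.179395, 0.095×(-2.353878)=-0.223618, 0.073×(-2.617296)=-0.191063, 0.007×(-4.961845)=-0.034733, 0.671×(-0.398986)=-0.267720.
Sum = -1.110405, so H' = 1.1104.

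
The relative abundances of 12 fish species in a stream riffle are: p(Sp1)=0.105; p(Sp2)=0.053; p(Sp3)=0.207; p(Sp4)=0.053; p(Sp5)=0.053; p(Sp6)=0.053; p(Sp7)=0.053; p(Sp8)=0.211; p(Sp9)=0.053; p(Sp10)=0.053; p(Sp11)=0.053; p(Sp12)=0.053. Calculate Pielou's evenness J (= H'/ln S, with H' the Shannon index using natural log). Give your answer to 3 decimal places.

0.922

H' = −Σ pᵢ ln pᵢ = −((-0.23665) + (-0.15569) + (-0.32603) + (-0.15569) + (-0.15569) + (-0.15569) + (-0.15569) + (-0.32829) + (-0.15569) + (-0.15569) + (-0.15569) + (-0.15569)) = 2.29215 (working shown to 5 dp, full precision carried).
With S = 12 species, ln S = 2.48491, so J = 2.29215/2.48491 = 0.92243, i.e. 0.922 to 3 decimal places.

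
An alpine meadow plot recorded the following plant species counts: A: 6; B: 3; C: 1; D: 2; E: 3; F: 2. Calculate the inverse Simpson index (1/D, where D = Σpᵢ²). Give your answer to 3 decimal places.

4.587

Total N = 6+3+1+2+3+2 = 17, so the proportions are 0.3529412, 0.1764706, 0.0588235, 0.1176471, 0.1764706, 0.1176471 (working shown to 7 dp, full precision carried).
D = 0.3529412² + 0.1764706² + 0.0588235² + 0.1176471² + 0.1764706² + 0.1176471² = 0.1245675 + 0.0311419 + 0.0034602 + 0.0138408 + 0.0311419 + 0.0138408 = 0.2179931.
So 1/D = 4.58730, i.e. 4.587 to 3 decimal places.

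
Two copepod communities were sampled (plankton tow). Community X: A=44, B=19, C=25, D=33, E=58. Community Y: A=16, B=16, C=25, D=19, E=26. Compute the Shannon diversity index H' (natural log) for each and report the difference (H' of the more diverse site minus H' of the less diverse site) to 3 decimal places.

Community X: N=179, proportions 0.24581, 0.10615, 0.13966, 0.18436, 0.32402, giving H' = 1.53481 (working shown to 5 dp, full precision carried).
Community Y: N=102, proportions 0.15686, 0.15686, 0.2451, 0.18627, 0.2549, giving H' = 1.58723.
Difference = |1.53481 − 1.58723| = 0.05242, i.e. 0.052 to 3 decimal places.

0.052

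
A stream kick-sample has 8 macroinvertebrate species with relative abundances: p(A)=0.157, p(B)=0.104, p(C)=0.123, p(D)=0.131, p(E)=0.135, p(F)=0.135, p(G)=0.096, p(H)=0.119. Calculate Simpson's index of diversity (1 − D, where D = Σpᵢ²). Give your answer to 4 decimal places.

D = 0.157² + 0.104² + 0.123² + 0.131² + 0.135² + 0.135² + 0.096² + 0.119² = 0.024649 + 0.010816 + 0.015129 + 0.017161 + 0.018225 + 0.018225 + 0.009216 + 0.014161 = 0.127582 (working shown to 6 dp, full precision carried).
So 1 − D = 0.872418, i.e. 0.8724 to 4 decimal places.

0.8724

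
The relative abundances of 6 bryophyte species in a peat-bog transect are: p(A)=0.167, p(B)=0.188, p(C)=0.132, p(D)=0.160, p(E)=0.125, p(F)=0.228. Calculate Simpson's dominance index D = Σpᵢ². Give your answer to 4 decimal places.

0.1739

D = 0.167² + 0.188² + 0.132² + 0.16² + 0.125² + 0.228² = 0.027889 + 0.035344 + 0.017424 + 0.025600 + 0.015625 + 0.051984 = 0.173866 (working shown to 6 dp, full precision carried).
To 4 decimal places, D = 0.1739.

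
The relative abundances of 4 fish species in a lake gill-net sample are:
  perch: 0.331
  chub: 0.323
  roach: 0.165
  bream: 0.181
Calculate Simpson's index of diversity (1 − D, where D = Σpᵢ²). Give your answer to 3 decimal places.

D = 0.331² + 0.323² + 0.165² + 0.181² = 0.10956 + 0.10433 + 0.02723 + 0.03276 = 0.27388 (working shown to 5 dp, full precision carried).
So 1 − D = 0.72612, i.e. 0.726 to 3 decimal places.

0.726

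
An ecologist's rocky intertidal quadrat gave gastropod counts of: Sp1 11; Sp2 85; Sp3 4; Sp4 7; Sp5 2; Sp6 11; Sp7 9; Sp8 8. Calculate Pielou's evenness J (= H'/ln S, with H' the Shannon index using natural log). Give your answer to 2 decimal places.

Total N = 11+85+4+7+2+11+9+8 = 137, so the proportions are 0.0803, 0.6204, 0.0292, 0.0511, 0.0146, 0.0803, 0.0657, 0.0584 (working shown to 4 dp, full precision carried).
H' = −Σ pᵢ ln pᵢ = −((-0.2025) + (-0.2962) + (-0.1032) + (-0.1520) + (-0.0617) + (-0.2025) + (-0.1789) + (-0.1659)) = 1.3627.
With S = 8 species, ln S = 2.0794, so J = 1.3627/2.0794 = 0.6553, i.e. 0.66 to 2 decimal places.

0.66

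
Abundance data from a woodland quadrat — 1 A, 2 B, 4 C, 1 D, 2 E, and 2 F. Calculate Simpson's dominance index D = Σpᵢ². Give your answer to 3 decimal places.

Total N = 1+2+4+1+2+2 = 12, so the proportions are 0.08333, 0.16667, 0.33333, 0.08333, 0.16667, 0.16667 (working shown to 5 dp, full precision carried).
D = 0.08333² + 0.16667² + 0.33333² + 0.08333² + 0.16667² + 0.16667² = 0.00694 + 0.02778 + 0.11111 + 0.00694 + 0.02778 + 0.02778 = 0.20833.
To 3 decimal places, D = 0.208.

0.208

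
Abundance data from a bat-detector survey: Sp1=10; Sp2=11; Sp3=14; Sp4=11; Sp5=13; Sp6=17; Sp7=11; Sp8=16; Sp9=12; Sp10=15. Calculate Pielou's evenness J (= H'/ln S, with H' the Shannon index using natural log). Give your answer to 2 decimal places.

Total N = 10+11+14+11+13+17+11+16+12+15 = 130, so the proportions are 0.0769, 0.0846, 0.1077, 0.0846, 0.1, 0.1308, 0.0846, 0.1231, 0.0923, 0.1154 (working shown to 4 dp, full precision carried).
H' = −Σ pᵢ ln pᵢ = −((-0.1973) + (-0.2090) + (-0.2400) + (-0.2090) + (-0.2303) + (-0.2660) + (-0.2090) + (-0.2578) + (-0.2199) + (-0.2492)) = 2.2874.
With S = 10 species, ln S = 2.3026, so J = 2.2874/2.3026 = 0.9934, i.e. 0.99 to 2 decimal places.

0.99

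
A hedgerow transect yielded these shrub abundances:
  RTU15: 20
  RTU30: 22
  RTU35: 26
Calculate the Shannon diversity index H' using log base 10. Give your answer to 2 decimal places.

0.47

Total N = 20+22+26 = 68, so the proportions are 0.2941, 0.3235, 0.3824 (working shown to 4 dp, full precision carried).
Each pᵢ log₁₀ pᵢ term: 0.2941×(-0.5315)=-0.1563, 0.3235×(-0.4901)=-0.1586, 0.3824×(-0.4175)=-0.1596.
Sum = -0.4745, so H' = 0.47.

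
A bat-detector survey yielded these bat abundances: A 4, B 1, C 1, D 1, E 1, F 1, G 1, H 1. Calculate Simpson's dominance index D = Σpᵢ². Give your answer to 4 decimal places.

0.1901

Total N = 4+1+1+1+1+1+1+1 = 11, so the proportions are 0.363636, 0.090909, 0.090909, 0.090909, 0.090909, 0.090909, 0.090909, 0.090909 (working shown to 6 dp, full precision carried).
D = 0.363636² + 0.090909² + 0.090909² + 0.090909² + 0.090909² + 0.090909² + 0.090909² + 0.090909² = 0.132231 + 0.008264 + 0.008264 + 0.008264 + 0.008264 + 0.008264 + 0.008264 + 0.008264 = 0.190083.
To 4 decimal places, D = 0.1901.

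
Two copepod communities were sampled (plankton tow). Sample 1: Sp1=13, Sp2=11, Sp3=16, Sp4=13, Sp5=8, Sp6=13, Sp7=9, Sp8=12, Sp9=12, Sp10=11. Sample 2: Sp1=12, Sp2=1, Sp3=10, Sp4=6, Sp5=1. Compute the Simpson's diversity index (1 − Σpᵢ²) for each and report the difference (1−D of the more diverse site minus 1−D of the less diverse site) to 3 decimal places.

0.210

Sample 1: N=118, proportions 0.11017, 0.09322, 0.13559, 0.11017, 0.0678, 0.11017, 0.07627, 0.10169, 0.10169, 0.09322, giving 1−D = 0.89673 (working shown to 5 dp, full precision carried).
Sample 2: N=30, proportions 0.4, 0.03333, 0.33333, 0.2, 0.03333, giving 1−D = 0.68667.
Difference = |0.89673 − 0.68667| = 0.21006, i.e. 0.210 to 3 decimal places.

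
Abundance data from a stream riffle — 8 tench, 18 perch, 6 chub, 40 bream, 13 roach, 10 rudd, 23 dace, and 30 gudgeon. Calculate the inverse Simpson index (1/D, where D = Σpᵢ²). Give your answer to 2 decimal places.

Total N = 8+18+6+40+13+10+23+30 = 148, so the proportions are 0.054054, 0.121622, 0.040541, 0.27027, 0.087838, 0.067568, 0.155405, 0.202703 (working shown to 6 dp, full precision carried).
D = 0.054054² + 0.121622² + 0.040541² + 0.27027² + 0.087838² + 0.067568² + 0.155405² + 0.202703² = 0.002922 + 0.014792 + 0.001644 + 0.073046 + 0.007715 + 0.004565 + 0.024151 + 0.041088 = 0.169923.
So 1/D = 5.8850, i.e. 5.89 to 2 decimal places.

5.89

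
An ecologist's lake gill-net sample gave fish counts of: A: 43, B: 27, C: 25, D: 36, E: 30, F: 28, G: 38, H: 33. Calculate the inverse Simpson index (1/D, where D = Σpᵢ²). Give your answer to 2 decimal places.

Total N = 43+27+25+36+30+28+38+33 = 260, so the proportions are 0.165385, 0.103846, 0.096154, 0.138462, 0.115385, 0.107692, 0.146154, 0.126923 (working shown to 6 dp, full precision carried).
D = 0.165385² + 0.103846² + 0.096154² + 0.138462² + 0.115385² + 0.107692² + 0.146154² + 0.126923² = 0.027352 + 0.010784 + 0.009246 + 0.019172 + 0.013314 + 0.011598 + 0.021361 + 0.016109 = 0.128935.
So 1/D = 7.7559, i.e. 7.76 to 2 decimal places.

7.76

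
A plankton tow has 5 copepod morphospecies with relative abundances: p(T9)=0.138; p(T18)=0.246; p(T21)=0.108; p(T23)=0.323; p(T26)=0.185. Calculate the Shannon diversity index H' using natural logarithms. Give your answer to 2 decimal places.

1.54

Each pᵢ ln pᵢ term (working shown to 4 dp, full precision carried): 0.138×(-1.9805)=-0.2733, 0.246×(-1.4024)=-0.3450, 0.108×(-2.2256)=-0.2404, 0.323×(-1.1301)=-0.3650, 0.185×(-1.6874)=-0.3122.
Sum = -1.5359, so H' = 1.54.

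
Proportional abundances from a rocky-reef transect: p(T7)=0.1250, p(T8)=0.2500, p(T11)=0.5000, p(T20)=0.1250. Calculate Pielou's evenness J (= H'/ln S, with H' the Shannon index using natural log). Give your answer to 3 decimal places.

H' = −Σ pᵢ ln pᵢ = −((-0.25993) + (-0.34657) + (-0.34657) + (-0.25993)) = 1.21301 (working shown to 5 dp, full precision carried).
With S = 4 species, ln S = 1.38629, so J = 1.21301/1.38629 = 0.87500, i.e. 0.875 to 3 decimal places.

0.875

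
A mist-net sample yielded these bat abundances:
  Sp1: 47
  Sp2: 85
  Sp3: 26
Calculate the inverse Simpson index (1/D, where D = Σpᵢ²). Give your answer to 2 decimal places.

2.47

Total N = 47+85+26 = 158, so the proportions are 0.29747, 0.53797, 0.16456 (working shown to 5 dp, full precision carried).
D = 0.29747² + 0.53797² + 0.16456² = 0.08849 + 0.28942 + 0.02708 = 0.40498.
So 1/D = 2.4692, i.e. 2.47 to 2 decimal places.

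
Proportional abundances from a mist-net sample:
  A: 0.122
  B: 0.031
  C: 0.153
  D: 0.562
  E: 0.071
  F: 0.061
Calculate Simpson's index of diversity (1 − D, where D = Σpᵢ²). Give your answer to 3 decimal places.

D = 0.122² + 0.031² + 0.153² + 0.562² + 0.071² + 0.061² = 0.01488 + 0.00096 + 0.02341 + 0.31584 + 0.00504 + 0.00372 = 0.36386 (working shown to 5 dp, full precision carried).
So 1 − D = 0.63614, i.e. 0.636 to 3 decimal places.

0.636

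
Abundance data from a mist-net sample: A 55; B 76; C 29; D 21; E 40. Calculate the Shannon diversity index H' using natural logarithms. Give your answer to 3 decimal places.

1.513

Total N = 55+76+29+21+40 = 221, so the proportions are 0.24887, 0.34389, 0.13122, 0.09502, 0.181 (working shown to 5 dp, full precision carried).
Each pᵢ ln pᵢ term: 0.24887×(-1.39083)=-0.34613, 0.34389×(-1.06743)=-0.36708, 0.13122×(-2.03087)=-0.26649, 0.09502×(-2.35364)=-0.22365, 0.181×(-1.70928)=-0.30937.
Sum = -1.51273, so H' = 1.513.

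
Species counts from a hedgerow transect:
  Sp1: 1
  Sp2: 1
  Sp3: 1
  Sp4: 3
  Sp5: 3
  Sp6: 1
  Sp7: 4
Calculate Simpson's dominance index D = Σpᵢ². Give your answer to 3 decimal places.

Total N = 1+1+1+3+3+1+4 = 14, so the proportions are 0.07143, 0.07143, 0.07143, 0.21429, 0.21429, 0.07143, 0.28571 (working shown to 5 dp, full precision carried).
D = 0.07143² + 0.07143² + 0.07143² + 0.21429² + 0.21429² + 0.07143² + 0.28571² = 0.00510 + 0.00510 + 0.00510 + 0.04592 + 0.04592 + 0.00510 + 0.08163 = 0.19388.
To 3 decimal places, D = 0.194.

0.194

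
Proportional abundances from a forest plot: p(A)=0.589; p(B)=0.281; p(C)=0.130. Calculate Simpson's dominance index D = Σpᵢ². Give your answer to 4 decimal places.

D = 0.589² + 0.281² + 0.13² = 0.346921 + 0.078961 + 0.016900 = 0.442782 (working shown to 6 dp, full precision carried).
To 4 decimal places, D = 0.4428.

0.4428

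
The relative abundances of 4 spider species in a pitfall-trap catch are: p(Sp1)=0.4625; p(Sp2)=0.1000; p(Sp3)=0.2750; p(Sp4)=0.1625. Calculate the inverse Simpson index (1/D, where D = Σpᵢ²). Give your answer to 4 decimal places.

3.0681

D = 0.4625² + 0.1² + 0.275² + 0.1625² = 0.2139063 + 0.0100000 + 0.0756250 + 0.0264063 = 0.3259375 (working shown to 7 dp, full precision carried).
So 1/D = 3.068073, i.e. 3.0681 to 4 decimal places.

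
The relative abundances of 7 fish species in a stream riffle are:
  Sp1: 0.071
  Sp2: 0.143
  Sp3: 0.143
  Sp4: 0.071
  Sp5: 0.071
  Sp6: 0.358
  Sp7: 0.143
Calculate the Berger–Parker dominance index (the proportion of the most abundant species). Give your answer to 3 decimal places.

The largest proportion is 0.358, i.e. d = 0.358 to 3 decimal places.

0.358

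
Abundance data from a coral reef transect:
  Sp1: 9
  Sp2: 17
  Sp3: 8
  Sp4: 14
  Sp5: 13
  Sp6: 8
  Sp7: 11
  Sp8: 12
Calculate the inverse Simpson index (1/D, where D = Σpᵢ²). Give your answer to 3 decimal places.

Total N = 9+17+8+14+13+8+11+12 = 92, so the proportions are 0.0978261, 0.1847826, 0.0869565, 0.1521739, 0.1413043, 0.0869565, 0.1195652, 0.1304348 (working shown to 7 dp, full precision carried).
D = 0.0978261² + 0.1847826² + 0.0869565² + 0.1521739² + 0.1413043² + 0.0869565² + 0.1195652² + 0.1304348² = 0.0095699 + 0.0341446 + 0.0075614 + 0.0231569 + 0.0199669 + 0.0075614 + 0.0142958 + 0.0170132 = 0.1332703.
So 1/D = 7.50355, i.e. 7.504 to 3 decimal places.

7.504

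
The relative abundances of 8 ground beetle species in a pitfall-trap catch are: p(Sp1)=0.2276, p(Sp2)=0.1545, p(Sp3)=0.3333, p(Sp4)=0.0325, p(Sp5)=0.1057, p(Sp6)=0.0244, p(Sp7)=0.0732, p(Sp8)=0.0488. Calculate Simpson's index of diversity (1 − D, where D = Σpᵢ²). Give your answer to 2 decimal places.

0.79

D = 0.2276² + 0.1545² + 0.3333² + 0.0325² + 0.1057² + 0.0244² + 0.0732² + 0.0488² = 0.0518 + 0.0239 + 0.1111 + 0.0011 + 0.0112 + 0.0006 + 0.0054 + 0.0024 = 0.2073 (working shown to 4 dp, full precision carried).
So 1 − D = 0.7927, i.e. 0.79 to 2 decimal places.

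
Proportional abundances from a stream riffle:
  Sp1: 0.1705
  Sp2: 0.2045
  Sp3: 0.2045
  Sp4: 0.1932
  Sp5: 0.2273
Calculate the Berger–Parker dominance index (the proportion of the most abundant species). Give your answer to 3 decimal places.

0.227

The largest proportion is 0.2273, i.e. d = 0.227 to 3 decimal places.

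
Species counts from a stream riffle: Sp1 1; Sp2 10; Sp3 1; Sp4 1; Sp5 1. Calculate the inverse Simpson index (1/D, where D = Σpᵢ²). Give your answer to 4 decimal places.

Total N = 1+10+1+1+1 = 14, so the proportions are 0.0714286, 0.7142857, 0.0714286, 0.0714286, 0.0714286 (working shown to 7 dp, full precision carried).
D = 0.0714286² + 0.7142857² + 0.0714286² + 0.0714286² + 0.0714286² = 0.0051020 + 0.5102041 + 0.0051020 + 0.0051020 + 0.0051020 = 0.5306122.
So 1/D = 1.884615, i.e. 1.8846 to 4 decimal places.

1.8846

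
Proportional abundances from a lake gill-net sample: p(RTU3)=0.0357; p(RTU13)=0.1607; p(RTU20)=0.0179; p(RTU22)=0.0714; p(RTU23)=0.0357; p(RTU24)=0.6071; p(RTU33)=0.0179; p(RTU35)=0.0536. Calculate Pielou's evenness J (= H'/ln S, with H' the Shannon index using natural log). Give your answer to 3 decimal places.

H' = −Σ pᵢ ln pᵢ = −((-0.11897) + (-0.29379) + (-0.07201) + (-0.18846) + (-0.11897) + (-0.30298) + (-0.07201) + (-0.15684)) = 1.32405 (working shown to 5 dp, full precision carried).
With S = 8 species, ln S = 2.07944, so J = 1.32405/2.07944 = 0.63673, i.e. 0.637 to 3 decimal places.

0.637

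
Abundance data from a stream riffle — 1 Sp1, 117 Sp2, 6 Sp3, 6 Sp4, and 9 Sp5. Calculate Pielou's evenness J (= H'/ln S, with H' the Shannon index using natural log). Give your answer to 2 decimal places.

0.39

Total N = 1+117+6+6+9 = 139, so the proportions are 0.0072, 0.8417, 0.0432, 0.0432, 0.0647 (working shown to 4 dp, full precision carried).
H' = −Σ pᵢ ln pᵢ = −((-0.0355) + (-0.1450) + (-0.1357) + (-0.1357) + (-0.1772)) = 0.6291.
With S = 5 species, ln S = 1.6094, so J = 0.6291/1.6094 = 0.3909, i.e. 0.39 to 2 decimal places.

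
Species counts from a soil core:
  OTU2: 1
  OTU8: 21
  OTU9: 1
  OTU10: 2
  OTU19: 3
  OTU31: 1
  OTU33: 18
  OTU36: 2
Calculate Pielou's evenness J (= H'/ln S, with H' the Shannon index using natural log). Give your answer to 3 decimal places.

0.674

Total N = 1+21+1+2+3+1+18+2 = 49, so the proportions are 0.02041, 0.42857, 0.02041, 0.04082, 0.06122, 0.02041, 0.36735, 0.04082 (working shown to 5 dp, full precision carried).
H' = −Σ pᵢ ln pᵢ = −((-0.07942) + (-0.36313) + (-0.07942) + (-0.13056) + (-0.17101) + (-0.07942) + (-0.36788) + (-0.13056)) = 1.40141.
With S = 8 species, ln S = 2.07944, so J = 1.40141/2.07944 = 0.67394, i.e. 0.674 to 3 decimal places.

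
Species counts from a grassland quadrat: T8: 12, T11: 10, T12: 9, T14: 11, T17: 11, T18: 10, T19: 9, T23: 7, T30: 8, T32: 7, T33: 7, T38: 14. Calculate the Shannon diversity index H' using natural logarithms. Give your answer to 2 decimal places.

2.46

Total N = 12+10+9+11+11+10+9+7+8+7+7+14 = 115, so the proportions are 0.1043, 0.087, 0.0783, 0.0957, 0.0957, 0.087, 0.0783, 0.0609, 0.0696, 0.0609, 0.0609, 0.1217 (working shown to 4 dp, full precision carried).
Each pᵢ ln pᵢ term: 0.1043×(-2.2600)=-0.2358, 0.087×(-2.4423)=-0.2124, 0.0783×(-2.5477)=-0.1994, 0.0957×(-2.3470)=-0.2245, 0.0957×(-2.3470)=-0.2245, 0.087×(-2.4423)=-0.2124, 0.0783×(-2.5477)=-0.1994, 0.0609×(-2.7990)=-0.1704, 0.0696×(-2.6655)=-0.1854, 0.0609×(-2.7990)=-0.1704, 0.0609×(-2.7990)=-0.1704, 0.1217×(-2.1059)=-0.2564.
Sum = -2.4613, so H' = 2.46.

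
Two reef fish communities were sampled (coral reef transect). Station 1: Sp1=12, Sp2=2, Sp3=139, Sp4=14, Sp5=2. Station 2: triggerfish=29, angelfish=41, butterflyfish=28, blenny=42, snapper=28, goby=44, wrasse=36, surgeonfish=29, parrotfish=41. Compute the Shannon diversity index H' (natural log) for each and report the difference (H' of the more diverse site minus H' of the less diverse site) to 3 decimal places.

1.521

Station 1: N=169, proportions 0.071006, 0.011834, 0.822485, 0.08284, 0.011834, giving H' = 0.659898 (working shown to 6 dp, full precision carried).
Station 2: N=318, proportions 0.091195, 0.128931, 0.08805, 0.132075, 0.08805, 0.138365, 0.113208, 0.091195, 0.128931, giving H' = 2.180565.
Difference = |0.659898 − 2.180565| = 1.520667, i.e. 1.521 to 3 decimal places.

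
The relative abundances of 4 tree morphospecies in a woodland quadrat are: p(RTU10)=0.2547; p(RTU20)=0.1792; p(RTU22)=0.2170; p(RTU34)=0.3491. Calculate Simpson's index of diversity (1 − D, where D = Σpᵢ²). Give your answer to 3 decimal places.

D = 0.2547² + 0.1792² + 0.217² + 0.3491² = 0.06487 + 0.03211 + 0.04709 + 0.12187 = 0.26594 (working shown to 5 dp, full precision carried).
So 1 − D = 0.73406, i.e. 0.734 to 3 decimal places.

0.734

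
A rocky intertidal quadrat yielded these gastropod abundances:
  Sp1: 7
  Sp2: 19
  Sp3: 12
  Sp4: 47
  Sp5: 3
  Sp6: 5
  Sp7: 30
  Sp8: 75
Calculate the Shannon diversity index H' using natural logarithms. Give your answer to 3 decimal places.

1.664

Total N = 7+19+12+47+3+5+30+75 = 198, so the proportions are 0.03535, 0.09596, 0.06061, 0.23737, 0.01515, 0.02525, 0.15152, 0.37879 (working shown to 5 dp, full precision carried).
Each pᵢ ln pᵢ term: 0.03535×(-3.34236)=-0.11816, 0.09596×(-2.34383)=-0.22491, 0.06061×(-2.80336)=-0.16990, 0.23737×(-1.43812)=-0.34137, 0.01515×(-4.18965)=-0.06348, 0.02525×(-3.67883)=-0.09290, 0.15152×(-1.88707)=-0.28592, 0.37879×(-0.97078)=-0.36772.
Sum = -1.66437, so H' = 1.664.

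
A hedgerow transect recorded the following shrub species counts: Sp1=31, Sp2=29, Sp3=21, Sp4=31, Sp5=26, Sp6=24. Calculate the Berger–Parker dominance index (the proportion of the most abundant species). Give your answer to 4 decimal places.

Total N = 31+29+21+31+26+24 = 162, so the proportions are 0.191358, 0.179012, 0.12963, 0.191358, 0.160494, 0.148148 (working shown to 6 dp, full precision carried).
The largest proportion is 0.191358, i.e. d = 0.1914 to 4 decimal places.

0.1914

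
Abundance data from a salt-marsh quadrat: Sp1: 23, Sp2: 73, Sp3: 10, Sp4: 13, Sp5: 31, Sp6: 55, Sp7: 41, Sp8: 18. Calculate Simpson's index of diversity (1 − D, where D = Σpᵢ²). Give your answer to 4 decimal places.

0.8261

Total N = 23+73+10+13+31+55+41+18 = 264, so the proportions are 0.087121, 0.276515, 0.037879, 0.049242, 0.117424, 0.208333, 0.155303, 0.068182 (working shown to 6 dp, full precision carried).
D = 0.087121² + 0.276515² + 0.037879² + 0.049242² + 0.117424² + 0.208333² + 0.155303² + 0.068182² = 0.007590 + 0.076461 + 0.001435 + 0.002425 + 0.013788 + 0.043403 + 0.024119 + 0.004649 = 0.173869.
So 1 − D = 0.826131, i.e. 0.8261 to 4 decimal places.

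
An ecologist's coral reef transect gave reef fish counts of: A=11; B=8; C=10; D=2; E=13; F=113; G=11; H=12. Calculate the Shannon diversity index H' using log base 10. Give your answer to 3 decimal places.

0.588

Total N = 11+8+10+2+13+113+11+12 = 180, so the proportions are 0.06111, 0.04444, 0.05556, 0.01111, 0.07222, 0.62778, 0.06111, 0.06667 (working shown to 5 dp, full precision carried).
Each pᵢ log₁₀ pᵢ term: 0.06111×(-1.21388)=-0.07418, 0.04444×(-1.35218)=-0.06010, 0.05556×(-1.25527)=-0.06974, 0.01111×(-1.95424)=-0.02171, 0.07222×(-1.14133)=-0.08243, 0.62778×(-0.20219)=-0.12693, 0.06111×(-1.21388)=-0.07418, 0.06667×(-1.17609)=-0.07841.
Sum = -0.58768, so H' = 0.588.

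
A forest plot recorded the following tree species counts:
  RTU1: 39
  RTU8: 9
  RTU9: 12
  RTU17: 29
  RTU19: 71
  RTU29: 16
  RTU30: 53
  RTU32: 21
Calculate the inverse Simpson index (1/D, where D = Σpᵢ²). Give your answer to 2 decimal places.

5.61

Total N = 39+9+12+29+71+16+53+21 = 250, so the proportions are 0.156, 0.036, 0.048, 0.116, 0.284, 0.064, 0.212, 0.084 (working shown to 6 dp, full precision carried).
D = 0.156² + 0.036² + 0.048² + 0.116² + 0.284² + 0.064² + 0.212² + 0.084² = 0.024336 + 0.001296 + 0.002304 + 0.013456 + 0.080656 + 0.004096 + 0.044944 + 0.007056 = 0.178144.
So 1/D = 5.6134, i.e. 5.61 to 2 decimal places.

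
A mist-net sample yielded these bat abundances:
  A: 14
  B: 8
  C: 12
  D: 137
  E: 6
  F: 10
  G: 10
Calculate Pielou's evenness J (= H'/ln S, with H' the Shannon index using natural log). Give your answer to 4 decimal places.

Total N = 14+8+12+137+6+10+10 = 197, so the proportions are 0.071066, 0.040609, 0.060914, 0.695431, 0.030457, 0.050761, 0.050761 (working shown to 6 dp, full precision carried).
H' = −Σ pᵢ ln pᵢ = −((-0.187909) + (-0.130102) + (-0.170455) + (-0.252597) + (-0.106338) + (-0.151300) + (-0.151300)) = 1.150001.
With S = 7 species, ln S = 1.945910, so J = 1.150001/1.945910 = 0.590984, i.e. 0.5910 to 4 decimal places.

0.5910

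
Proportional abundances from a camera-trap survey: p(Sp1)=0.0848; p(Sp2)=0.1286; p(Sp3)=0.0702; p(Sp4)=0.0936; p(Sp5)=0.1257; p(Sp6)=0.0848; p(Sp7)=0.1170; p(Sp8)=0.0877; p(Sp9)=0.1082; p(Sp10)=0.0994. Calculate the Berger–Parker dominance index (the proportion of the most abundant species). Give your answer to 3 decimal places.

0.129

The largest proportion is 0.1286, i.e. d = 0.129 to 3 decimal places.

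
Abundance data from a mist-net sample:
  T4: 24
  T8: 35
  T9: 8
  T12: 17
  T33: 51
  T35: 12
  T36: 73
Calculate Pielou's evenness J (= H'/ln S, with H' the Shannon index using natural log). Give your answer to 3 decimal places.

Total N = 24+35+8+17+51+12+73 = 220, so the proportions are 0.10909, 0.15909, 0.03636, 0.07727, 0.23182, 0.05455, 0.33182 (working shown to 5 dp, full precision carried).
H' = −Σ pᵢ ln pᵢ = −((-0.24170) + (-0.29245) + (-0.12052) + (-0.19785) + (-0.33887) + (-0.15866) + (-0.36605)) = 1.71610.
With S = 7 species, ln S = 1.94591, so J = 1.71610/1.94591 = 0.88190, i.e. 0.882 to 3 decimal places.

0.882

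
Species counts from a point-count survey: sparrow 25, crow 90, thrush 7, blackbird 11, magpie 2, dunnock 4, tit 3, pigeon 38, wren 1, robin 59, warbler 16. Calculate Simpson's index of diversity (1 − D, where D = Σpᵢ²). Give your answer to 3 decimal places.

0.785

Total N = 25+90+7+11+2+4+3+38+1+59+16 = 256, so the proportions are 0.09766, 0.35156, 0.02734, 0.04297, 0.00781, 0.01562, 0.01172, 0.14844, 0.00391, 0.23047, 0.0625 (working shown to 5 dp, full precision carried).
D = 0.09766² + 0.35156² + 0.02734² + 0.04297² + 0.00781² + 0.01562² + 0.01172² + 0.14844² + 0.00391² + 0.23047² + 0.0625² = 0.00954 + 0.12360 + 0.00075 + 0.00185 + 0.00006 + 0.00024 + 0.00014 + 0.02203 + 0.00002 + 0.05312 + 0.00391 = 0.21524.
So 1 − D = 0.78476, i.e. 0.785 to 3 decimal places.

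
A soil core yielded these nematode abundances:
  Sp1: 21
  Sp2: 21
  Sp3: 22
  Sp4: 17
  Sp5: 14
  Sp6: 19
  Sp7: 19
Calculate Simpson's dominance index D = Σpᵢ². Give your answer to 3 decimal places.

Total N = 21+21+22+17+14+19+19 = 133, so the proportions are 0.15789, 0.15789, 0.16541, 0.12782, 0.10526, 0.14286, 0.14286 (working shown to 5 dp, full precision carried).
D = 0.15789² + 0.15789² + 0.16541² + 0.12782² + 0.10526² + 0.14286² + 0.14286² = 0.02493 + 0.02493 + 0.02736 + 0.01634 + 0.01108 + 0.02041 + 0.02041 = 0.14546.
To 3 decimal places, D = 0.145.

0.145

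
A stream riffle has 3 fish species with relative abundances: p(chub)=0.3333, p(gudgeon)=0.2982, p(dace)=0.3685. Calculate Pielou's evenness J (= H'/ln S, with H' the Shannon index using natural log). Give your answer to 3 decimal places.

H' = −Σ pᵢ ln pᵢ = −((-0.36620) + (-0.36082) + (-0.36788)) = 1.09490 (working shown to 5 dp, full precision carried).
With S = 3 species, ln S = 1.09861, so J = 1.09490/1.09861 = 0.99662, i.e. 0.997 to 3 decimal places.

0.997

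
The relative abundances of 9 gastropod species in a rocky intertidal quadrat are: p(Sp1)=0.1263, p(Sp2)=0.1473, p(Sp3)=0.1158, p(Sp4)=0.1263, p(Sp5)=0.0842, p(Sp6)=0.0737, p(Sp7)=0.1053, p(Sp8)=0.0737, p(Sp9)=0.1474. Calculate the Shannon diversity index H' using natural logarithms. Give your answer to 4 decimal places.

2.1664

Each pᵢ ln pᵢ term (working shown to 6 dp, full precision carried): 0.1263×(-2.069095)=-0.261327, 0.1473×(-1.915284)=-0.282121, 0.1158×(-2.155891)=-0.249652, 0.1263×(-2.069095)=-0.261327, 0.0842×(-2.474560)=-0.208358, 0.0737×(-2.607752)=-0.192191, 0.1053×(-2.250942)=-0.237024, 0.0737×(-2.607752)=-0.192191, 0.1474×(-1.914605)=-0.282213.
Sum = -2.166405, so H' = 2.1664.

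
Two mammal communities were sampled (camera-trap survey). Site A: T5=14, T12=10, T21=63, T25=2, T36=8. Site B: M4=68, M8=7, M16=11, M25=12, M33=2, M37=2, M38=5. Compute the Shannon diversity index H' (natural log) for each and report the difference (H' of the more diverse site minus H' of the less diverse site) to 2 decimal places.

0.16

Site A: N=97, proportions 0.14433, 0.103093, 0.649485, 0.020619, 0.082474, giving H' = 1.079742 (working shown to 6 dp, full precision carried).
Site B: N=107, proportions 0.635514, 0.065421, 0.102804, 0.11215, 0.018692, 0.018692, 0.046729, giving H' = 1.237657.
Difference = |1.079742 − 1.237657| = 0.157915, i.e. 0.16 to 2 decimal places.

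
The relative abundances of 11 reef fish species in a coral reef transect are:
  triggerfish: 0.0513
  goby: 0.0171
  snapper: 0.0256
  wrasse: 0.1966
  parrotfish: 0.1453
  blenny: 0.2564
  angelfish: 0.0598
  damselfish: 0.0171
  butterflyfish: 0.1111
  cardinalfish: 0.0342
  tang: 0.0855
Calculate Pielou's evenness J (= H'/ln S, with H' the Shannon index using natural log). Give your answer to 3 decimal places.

0.864

H' = −Σ pᵢ ln pᵢ = −((-0.15236) + (-0.06957) + (-0.09383) + (-0.31979) + (-0.28028) + (-0.34896) + (-0.16844) + (-0.06957) + (-0.24412) + (-0.11544) + (-0.21026)) = 2.07264 (working shown to 5 dp, full precision carried).
With S = 11 species, ln S = 2.39790, so J = 2.07264/2.39790 = 0.86436, i.e. 0.864 to 3 decimal places.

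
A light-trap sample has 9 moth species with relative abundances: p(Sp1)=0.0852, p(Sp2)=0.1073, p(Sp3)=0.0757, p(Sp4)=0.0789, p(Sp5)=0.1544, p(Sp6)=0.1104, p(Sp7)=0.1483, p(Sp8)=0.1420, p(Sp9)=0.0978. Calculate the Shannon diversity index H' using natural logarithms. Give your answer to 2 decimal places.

Each pᵢ ln pᵢ term (working shown to 4 dp, full precision carried): 0.0852×(-2.4628)=-0.2098, 0.1073×(-2.2321)=-0.2395, 0.0757×(-2.5810)=-0.1954, 0.0789×(-2.5396)=-0.2004, 0.1544×(-1.8682)=-0.2885, 0.1104×(-2.2036)=-0.2433, 0.1483×(-1.9085)=-0.2830, 0.142×(-1.9519)=-0.2772, 0.0978×(-2.3248)=-0.2274.
Sum = -2.1644, so H' = 2.16.

2.16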